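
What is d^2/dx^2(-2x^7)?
- 84 x^{5}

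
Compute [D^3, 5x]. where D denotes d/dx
15D^{2}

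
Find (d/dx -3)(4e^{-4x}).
- 28 e^{- 4 x}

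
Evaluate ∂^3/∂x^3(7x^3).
42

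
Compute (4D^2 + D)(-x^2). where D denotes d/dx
- 2 x - 8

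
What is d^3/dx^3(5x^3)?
30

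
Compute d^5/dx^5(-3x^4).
0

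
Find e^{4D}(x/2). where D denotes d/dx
\frac{x}{2} + 2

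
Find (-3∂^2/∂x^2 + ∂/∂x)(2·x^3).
6 x \left(x - 6\right)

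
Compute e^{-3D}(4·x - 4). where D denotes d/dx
4 x - 16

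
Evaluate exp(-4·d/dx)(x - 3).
x - 7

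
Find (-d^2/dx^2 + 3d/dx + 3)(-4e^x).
- 20 e^{x}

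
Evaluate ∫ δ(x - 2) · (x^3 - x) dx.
6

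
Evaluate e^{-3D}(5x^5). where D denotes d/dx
5 x^{5} - 75 x^{4} + 450 x^{3} - 1350 x^{2} + 2025 x - 1215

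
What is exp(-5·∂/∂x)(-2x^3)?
- 2 x^{3} + 30 x^{2} - 150 x + 250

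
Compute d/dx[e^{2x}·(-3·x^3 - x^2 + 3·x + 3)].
\left(- 6 x^{3} - 11 x^{2} + 4 x + 9\right) e^{2 x}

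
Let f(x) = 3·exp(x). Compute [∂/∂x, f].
3 e^{x}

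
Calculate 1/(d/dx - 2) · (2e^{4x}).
e^{4 x}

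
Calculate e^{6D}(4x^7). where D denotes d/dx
4 x^{7} + 168 x^{6} + 3024 x^{5} + 30240 x^{4} + 181440 x^{3} + 653184 x^{2} + 1306368 x + 1119744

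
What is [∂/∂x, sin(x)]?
\cos{\left(x \right)}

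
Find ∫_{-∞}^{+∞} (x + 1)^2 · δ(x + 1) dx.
0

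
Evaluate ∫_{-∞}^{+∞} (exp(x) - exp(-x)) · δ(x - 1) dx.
2 \sinh{\left(1 \right)}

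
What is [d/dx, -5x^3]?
- 15 x^{2}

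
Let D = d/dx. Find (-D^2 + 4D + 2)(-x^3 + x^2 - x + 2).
- 2 x^{3} - 10 x^{2} + 12 x - 2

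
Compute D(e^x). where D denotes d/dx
e^{x}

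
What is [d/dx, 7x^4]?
28 x^{3}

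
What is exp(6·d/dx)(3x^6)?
3 x^{6} + 108 x^{5} + 1620 x^{4} + 12960 x^{3} + 58320 x^{2} + 139968 x + 139968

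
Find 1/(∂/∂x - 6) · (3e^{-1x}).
- \frac{3 e^{- x}}{7}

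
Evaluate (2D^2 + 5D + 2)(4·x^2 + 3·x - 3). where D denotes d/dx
8 x^{2} + 46 x + 25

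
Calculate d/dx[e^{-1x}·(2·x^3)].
2 x^{2} \left(3 - x\right) e^{- x}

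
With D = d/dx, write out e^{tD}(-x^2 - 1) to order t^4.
- t^{2} - 2 t x - x^{2} - 1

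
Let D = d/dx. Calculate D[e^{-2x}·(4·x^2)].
8 x \left(1 - x\right) e^{- 2 x}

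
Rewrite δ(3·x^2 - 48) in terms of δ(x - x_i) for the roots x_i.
\frac{\delta(x - 4) + \delta(x + 4)}{24}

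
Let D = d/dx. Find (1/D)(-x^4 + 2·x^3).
- \frac{x^{5}}{5} + \frac{x^{4}}{2}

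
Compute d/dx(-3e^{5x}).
- 15 e^{5 x}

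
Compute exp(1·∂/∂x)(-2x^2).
- 2 x^{2} - 4 x - 2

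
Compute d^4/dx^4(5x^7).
4200 x^{3}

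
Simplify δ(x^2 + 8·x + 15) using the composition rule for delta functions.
\frac{\delta(x + 3) + \delta(x + 5)}{2}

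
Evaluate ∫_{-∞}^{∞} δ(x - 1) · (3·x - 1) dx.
2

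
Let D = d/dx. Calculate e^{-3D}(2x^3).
2 x^{3} - 18 x^{2} + 54 x - 54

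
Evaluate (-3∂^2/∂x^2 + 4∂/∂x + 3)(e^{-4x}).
- 61 e^{- 4 x}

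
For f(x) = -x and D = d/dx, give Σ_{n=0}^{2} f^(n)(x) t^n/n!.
- t - x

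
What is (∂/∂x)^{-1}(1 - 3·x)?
- \frac{3 x^{2}}{2} + x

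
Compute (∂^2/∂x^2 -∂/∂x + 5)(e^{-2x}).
11 e^{- 2 x}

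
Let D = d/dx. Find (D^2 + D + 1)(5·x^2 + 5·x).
5 x^{2} + 15 x + 15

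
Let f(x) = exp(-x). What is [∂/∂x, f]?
- e^{- x}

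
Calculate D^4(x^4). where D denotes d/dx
24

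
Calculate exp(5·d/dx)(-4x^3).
- 4 x^{3} - 60 x^{2} - 300 x - 500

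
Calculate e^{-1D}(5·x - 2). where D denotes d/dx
5 x - 7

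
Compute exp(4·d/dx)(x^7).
x^{7} + 28 x^{6} + 336 x^{5} + 2240 x^{4} + 8960 x^{3} + 21504 x^{2} + 28672 x + 16384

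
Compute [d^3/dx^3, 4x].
12\frac{d^{2}}{dx^{2}}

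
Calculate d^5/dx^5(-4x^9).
- 60480 x^{4}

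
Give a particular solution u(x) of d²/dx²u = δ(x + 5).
\frac{|x + 5|}{2}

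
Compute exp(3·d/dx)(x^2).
x^{2} + 6 x + 9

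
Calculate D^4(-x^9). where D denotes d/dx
- 3024 x^{5}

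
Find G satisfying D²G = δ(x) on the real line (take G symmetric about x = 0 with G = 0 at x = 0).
\frac{|x|}{2}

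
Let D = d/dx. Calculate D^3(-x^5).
- 60 x^{2}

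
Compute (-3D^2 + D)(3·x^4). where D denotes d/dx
12 x^{2} \left(x - 9\right)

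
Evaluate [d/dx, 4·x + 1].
4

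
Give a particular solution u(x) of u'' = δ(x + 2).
\frac{|x + 2|}{2}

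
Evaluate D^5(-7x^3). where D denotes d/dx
0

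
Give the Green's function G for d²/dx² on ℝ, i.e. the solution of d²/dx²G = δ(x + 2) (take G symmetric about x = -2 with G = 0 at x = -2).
\frac{|x + 2|}{2}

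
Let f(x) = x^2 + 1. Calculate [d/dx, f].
2 x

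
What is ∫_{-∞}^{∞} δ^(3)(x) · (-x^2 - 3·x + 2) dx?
0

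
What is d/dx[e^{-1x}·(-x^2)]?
x \left(x - 2\right) e^{- x}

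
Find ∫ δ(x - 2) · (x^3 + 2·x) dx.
12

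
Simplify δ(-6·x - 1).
\frac{\delta(x + 1/6)}{6}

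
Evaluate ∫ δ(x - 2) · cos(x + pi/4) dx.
\cos{\left(\frac{\pi}{4} + 2 \right)}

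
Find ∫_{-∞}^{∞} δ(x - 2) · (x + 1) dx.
3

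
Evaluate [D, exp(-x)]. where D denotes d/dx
- e^{- x}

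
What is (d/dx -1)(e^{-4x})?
- 5 e^{- 4 x}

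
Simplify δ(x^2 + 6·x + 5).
\frac{\delta(x + 5) + \delta(x + 1)}{4}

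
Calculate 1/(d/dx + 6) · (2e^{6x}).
\frac{e^{6 x}}{6}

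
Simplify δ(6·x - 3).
\frac{\delta(x - 1/2)}{6}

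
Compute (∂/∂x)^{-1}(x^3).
\frac{x^{4}}{4}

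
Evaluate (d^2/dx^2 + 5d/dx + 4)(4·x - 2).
16 x + 12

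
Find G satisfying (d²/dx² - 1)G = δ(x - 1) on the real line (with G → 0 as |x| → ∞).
-\frac{e^{-|x - 1|}}{2}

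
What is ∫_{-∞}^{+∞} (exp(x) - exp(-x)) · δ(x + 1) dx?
- 2 \sinh{\left(1 \right)}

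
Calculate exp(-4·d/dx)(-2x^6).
- 2 x^{6} + 48 x^{5} - 480 x^{4} + 2560 x^{3} - 7680 x^{2} + 12288 x - 8192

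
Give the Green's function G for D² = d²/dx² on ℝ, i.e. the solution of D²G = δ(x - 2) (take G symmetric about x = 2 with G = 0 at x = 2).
\frac{|x - 2|}{2}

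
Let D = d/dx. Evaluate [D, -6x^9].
- 54 x^{8}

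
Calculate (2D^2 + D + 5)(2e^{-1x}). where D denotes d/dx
12 e^{- x}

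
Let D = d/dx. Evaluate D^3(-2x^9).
- 1008 x^{6}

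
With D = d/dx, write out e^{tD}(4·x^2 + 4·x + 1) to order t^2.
4 t^{2} + 4 t \left(2 x + 1\right) + 4 x^{2} + 4 x + 1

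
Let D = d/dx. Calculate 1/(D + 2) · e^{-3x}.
- e^{- 3 x}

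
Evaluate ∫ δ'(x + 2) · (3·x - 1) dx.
-3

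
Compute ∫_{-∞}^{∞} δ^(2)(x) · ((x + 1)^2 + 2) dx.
2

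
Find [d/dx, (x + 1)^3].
3 \left(x + 1\right)^{2}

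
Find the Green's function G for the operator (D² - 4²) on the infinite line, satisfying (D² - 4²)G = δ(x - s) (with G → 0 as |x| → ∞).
-\frac{e^{-4|x-s|}}{8}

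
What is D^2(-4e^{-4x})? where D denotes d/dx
- 64 e^{- 4 x}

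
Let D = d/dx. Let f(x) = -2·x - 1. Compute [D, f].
-2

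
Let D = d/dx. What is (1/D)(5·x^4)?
x^{5}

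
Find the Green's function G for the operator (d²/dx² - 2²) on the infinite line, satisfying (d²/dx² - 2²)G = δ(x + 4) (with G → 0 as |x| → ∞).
-\frac{e^{-2|x + 4|}}{4}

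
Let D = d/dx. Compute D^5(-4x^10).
- 120960 x^{5}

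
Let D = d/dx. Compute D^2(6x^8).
336 x^{6}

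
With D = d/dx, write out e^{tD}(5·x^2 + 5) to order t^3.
5 t^{2} + 10 t x + 5 x^{2} + 5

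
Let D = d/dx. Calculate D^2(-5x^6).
- 150 x^{4}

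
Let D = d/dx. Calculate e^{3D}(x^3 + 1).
x^{3} + 9 x^{2} + 27 x + 28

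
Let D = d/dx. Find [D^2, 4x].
8D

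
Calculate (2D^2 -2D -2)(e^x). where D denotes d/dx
- 2 e^{x}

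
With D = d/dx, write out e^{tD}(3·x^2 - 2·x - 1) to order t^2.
3 t^{2} + 2 t \left(3 x - 1\right) + 3 x^{2} - 2 x - 1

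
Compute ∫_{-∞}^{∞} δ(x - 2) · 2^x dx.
4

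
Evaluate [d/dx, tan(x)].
\frac{1}{\cos^{2}{\left(x \right)}}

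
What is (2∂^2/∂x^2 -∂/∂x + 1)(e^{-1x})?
4 e^{- x}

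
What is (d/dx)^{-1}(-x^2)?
- \frac{x^{3}}{3}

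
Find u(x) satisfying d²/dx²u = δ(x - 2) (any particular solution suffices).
\frac{|x - 2|}{2}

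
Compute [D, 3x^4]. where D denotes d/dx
12 x^{3}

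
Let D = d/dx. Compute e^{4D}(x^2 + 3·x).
x^{2} + 11 x + 28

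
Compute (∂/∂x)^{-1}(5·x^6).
\frac{5 x^{7}}{7}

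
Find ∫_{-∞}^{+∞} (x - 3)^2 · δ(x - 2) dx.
1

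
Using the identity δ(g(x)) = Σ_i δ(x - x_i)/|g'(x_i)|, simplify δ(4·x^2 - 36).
\frac{\delta(x - 3) + \delta(x + 3)}{24}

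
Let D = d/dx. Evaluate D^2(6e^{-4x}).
96 e^{- 4 x}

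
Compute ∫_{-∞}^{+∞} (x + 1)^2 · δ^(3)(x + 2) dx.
0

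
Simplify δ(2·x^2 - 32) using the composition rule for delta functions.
\frac{\delta(x - 4) + \delta(x + 4)}{16}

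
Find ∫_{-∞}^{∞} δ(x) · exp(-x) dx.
1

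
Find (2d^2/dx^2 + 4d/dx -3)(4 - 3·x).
9 x - 24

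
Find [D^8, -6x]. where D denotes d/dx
-48D^{7}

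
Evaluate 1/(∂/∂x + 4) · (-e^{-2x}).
- \frac{e^{- 2 x}}{2}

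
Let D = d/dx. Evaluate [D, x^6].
6 x^{5}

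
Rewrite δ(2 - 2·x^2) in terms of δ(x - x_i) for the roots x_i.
\frac{\delta(x - 1) + \delta(x + 1)}{4}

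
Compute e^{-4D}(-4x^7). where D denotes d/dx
- 4 x^{7} + 112 x^{6} - 1344 x^{5} + 8960 x^{4} - 35840 x^{3} + 86016 x^{2} - 114688 x + 65536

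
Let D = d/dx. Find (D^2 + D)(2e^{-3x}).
12 e^{- 3 x}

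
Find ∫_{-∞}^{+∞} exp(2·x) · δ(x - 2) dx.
e^{4}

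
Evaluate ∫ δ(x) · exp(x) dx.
1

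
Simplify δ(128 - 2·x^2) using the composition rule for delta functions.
\frac{\delta(x - 8) + \delta(x + 8)}{32}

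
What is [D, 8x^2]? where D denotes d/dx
16 x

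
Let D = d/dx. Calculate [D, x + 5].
1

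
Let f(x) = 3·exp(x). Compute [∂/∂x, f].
3 e^{x}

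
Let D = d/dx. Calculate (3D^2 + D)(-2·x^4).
8 x^{2} \left(- x - 9\right)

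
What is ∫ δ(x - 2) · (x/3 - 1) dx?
- \frac{1}{3}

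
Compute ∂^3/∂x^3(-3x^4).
- 72 x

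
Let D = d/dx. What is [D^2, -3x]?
-6D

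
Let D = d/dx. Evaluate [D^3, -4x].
-12D^{2}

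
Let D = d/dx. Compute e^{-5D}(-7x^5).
- 7 x^{5} + 175 x^{4} - 1750 x^{3} + 8750 x^{2} - 21875 x + 21875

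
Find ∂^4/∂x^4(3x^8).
5040 x^{4}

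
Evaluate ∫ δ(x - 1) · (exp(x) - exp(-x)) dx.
2 \sinh{\left(1 \right)}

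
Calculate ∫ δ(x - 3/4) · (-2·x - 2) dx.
- \frac{7}{2}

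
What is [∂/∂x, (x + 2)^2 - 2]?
2 x + 4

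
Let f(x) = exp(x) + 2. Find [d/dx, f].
e^{x}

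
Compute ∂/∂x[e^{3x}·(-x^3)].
3 x^{2} \left(- x - 1\right) e^{3 x}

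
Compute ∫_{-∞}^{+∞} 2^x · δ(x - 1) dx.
2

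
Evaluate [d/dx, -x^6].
- 6 x^{5}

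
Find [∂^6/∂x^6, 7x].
42\frac{d^{5}}{dx^{5}}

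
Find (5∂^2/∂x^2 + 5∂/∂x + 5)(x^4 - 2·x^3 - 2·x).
5 x^{4} + 10 x^{3} + 30 x^{2} - 70 x - 10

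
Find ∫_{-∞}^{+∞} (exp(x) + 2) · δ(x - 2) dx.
2 + e^{2}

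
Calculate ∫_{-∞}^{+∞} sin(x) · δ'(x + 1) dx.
- \cos{\left(1 \right)}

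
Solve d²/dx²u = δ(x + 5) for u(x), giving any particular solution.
\frac{|x + 5|}{2}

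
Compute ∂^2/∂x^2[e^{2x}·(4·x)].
16 \left(x + 1\right) e^{2 x}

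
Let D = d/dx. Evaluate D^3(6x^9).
3024 x^{6}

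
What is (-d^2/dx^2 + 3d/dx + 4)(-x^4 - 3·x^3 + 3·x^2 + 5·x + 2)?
- 4 x^{4} - 24 x^{3} - 3 x^{2} + 56 x + 17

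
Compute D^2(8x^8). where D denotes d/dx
448 x^{6}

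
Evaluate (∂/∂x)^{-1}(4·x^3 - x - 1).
x^{4} - \frac{x^{2}}{2} - x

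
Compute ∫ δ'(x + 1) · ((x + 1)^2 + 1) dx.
0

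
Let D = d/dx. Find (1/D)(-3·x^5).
- \frac{x^{6}}{2}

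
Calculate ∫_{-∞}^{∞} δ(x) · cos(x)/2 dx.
\frac{1}{2}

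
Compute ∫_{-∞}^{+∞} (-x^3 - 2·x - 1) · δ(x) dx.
-1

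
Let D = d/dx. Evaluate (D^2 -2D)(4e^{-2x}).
32 e^{- 2 x}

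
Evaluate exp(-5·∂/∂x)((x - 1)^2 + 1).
x^{2} - 12 x + 37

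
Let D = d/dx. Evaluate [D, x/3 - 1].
\frac{1}{3}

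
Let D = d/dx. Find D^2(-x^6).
- 30 x^{4}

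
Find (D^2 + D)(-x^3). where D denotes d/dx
3 x \left(- x - 2\right)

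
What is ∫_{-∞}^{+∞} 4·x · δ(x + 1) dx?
-4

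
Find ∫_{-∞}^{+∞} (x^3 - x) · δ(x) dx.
0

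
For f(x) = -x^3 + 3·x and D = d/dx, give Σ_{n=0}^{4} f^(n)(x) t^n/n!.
- t^{3} - 3 t^{2} x - 3 t \left(x^{2} - 1\right) - x^{3} + 3 x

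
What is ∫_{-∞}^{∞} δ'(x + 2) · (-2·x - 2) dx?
2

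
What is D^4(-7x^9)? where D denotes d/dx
- 21168 x^{5}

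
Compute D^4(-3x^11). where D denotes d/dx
- 23760 x^{7}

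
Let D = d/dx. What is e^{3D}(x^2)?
x^{2} + 6 x + 9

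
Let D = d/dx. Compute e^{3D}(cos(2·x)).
\cos{\left(2 x + 6 \right)}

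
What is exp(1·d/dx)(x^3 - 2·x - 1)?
x^{3} + 3 x^{2} + x - 2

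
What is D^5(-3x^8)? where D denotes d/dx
- 20160 x^{3}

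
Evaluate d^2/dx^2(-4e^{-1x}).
- 4 e^{- x}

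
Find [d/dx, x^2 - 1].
2 x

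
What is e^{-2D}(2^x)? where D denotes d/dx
2^{x - 2}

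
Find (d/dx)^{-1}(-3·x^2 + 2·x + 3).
- x^{3} + x^{2} + 3 x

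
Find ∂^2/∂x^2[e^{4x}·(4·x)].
\left(64 x + 32\right) e^{4 x}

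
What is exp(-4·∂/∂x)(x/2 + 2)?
\frac{x}{2}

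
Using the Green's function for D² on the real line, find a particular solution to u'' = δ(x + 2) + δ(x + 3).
\frac{|x + 2|}{2} + \frac{|x + 3|}{2}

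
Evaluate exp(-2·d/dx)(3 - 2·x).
7 - 2 x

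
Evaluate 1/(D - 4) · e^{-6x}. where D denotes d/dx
- \frac{e^{- 6 x}}{10}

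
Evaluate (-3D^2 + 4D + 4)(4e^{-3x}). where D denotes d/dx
- 140 e^{- 3 x}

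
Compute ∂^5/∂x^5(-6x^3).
0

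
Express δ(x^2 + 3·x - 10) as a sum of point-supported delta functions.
\frac{\delta(x - 2) + \delta(x + 5)}{7}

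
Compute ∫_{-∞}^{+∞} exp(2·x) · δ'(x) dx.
-2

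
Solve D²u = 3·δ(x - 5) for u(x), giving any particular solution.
\frac{3|x - 5|}{2}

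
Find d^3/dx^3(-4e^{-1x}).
4 e^{- x}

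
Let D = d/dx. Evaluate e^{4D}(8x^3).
8 x^{3} + 96 x^{2} + 384 x + 512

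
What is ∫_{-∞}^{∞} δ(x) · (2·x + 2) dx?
2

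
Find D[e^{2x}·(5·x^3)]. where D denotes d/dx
x^{2} \left(10 x + 15\right) e^{2 x}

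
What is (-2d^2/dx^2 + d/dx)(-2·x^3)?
6 x \left(4 - x\right)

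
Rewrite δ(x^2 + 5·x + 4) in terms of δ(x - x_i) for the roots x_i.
\frac{\delta(x + 1) + \delta(x + 4)}{3}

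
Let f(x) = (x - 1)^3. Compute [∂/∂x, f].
3 \left(x - 1\right)^{2}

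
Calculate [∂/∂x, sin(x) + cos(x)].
- \sin{\left(x \right)} + \cos{\left(x \right)}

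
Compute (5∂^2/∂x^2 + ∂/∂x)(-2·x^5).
10 x^{3} \left(- x - 20\right)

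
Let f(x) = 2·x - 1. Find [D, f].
2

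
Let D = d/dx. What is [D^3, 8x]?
24D^{2}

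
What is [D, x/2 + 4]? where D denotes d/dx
\frac{1}{2}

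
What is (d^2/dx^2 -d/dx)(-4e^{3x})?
- 24 e^{3 x}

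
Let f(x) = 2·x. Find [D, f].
2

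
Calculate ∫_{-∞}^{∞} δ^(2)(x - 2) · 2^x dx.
4 \log{\left(2 \right)}^{2}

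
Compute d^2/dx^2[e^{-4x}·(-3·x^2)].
6 \left(- 8 x^{2} + 8 x - 1\right) e^{- 4 x}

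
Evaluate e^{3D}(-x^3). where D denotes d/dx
- x^{3} - 9 x^{2} - 27 x - 27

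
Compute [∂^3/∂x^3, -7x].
-21\frac{d^{2}}{dx^{2}}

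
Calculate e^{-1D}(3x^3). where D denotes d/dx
3 x^{3} - 9 x^{2} + 9 x - 3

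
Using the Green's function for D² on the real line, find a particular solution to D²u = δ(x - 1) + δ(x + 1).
\frac{|x - 1|}{2} + \frac{|x + 1|}{2}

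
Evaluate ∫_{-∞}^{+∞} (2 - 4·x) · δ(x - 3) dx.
-10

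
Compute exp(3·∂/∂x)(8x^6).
8 x^{6} + 144 x^{5} + 1080 x^{4} + 4320 x^{3} + 9720 x^{2} + 11664 x + 5832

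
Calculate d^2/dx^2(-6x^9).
- 432 x^{7}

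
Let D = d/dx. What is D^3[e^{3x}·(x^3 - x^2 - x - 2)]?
\left(27 x^{3} + 54 x^{2} - 27 x - 93\right) e^{3 x}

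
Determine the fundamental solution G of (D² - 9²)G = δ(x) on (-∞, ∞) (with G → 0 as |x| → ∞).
-\frac{e^{-9|x|}}{18}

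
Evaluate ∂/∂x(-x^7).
- 7 x^{6}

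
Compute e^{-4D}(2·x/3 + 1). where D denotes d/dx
\frac{2 x}{3} - \frac{5}{3}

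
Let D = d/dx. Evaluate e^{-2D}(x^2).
x^{2} - 4 x + 4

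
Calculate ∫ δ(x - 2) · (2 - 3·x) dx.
-4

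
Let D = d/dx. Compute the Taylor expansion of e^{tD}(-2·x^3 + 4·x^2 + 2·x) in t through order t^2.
2 t^{2} \left(2 - 3 x\right) + 2 t \left(- 3 x^{2} + 4 x + 1\right) - 2 x^{3} + 4 x^{2} + 2 x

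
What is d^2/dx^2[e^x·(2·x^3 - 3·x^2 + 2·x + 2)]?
x \left(2 x^{2} + 9 x + 2\right) e^{x}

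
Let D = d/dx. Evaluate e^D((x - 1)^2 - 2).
x^{2} - 2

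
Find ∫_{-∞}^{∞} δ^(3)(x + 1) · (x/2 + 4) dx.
0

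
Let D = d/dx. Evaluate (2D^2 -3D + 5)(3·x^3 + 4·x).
15 x^{3} - 27 x^{2} + 56 x - 12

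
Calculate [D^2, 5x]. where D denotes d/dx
10D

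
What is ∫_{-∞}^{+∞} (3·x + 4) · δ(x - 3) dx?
13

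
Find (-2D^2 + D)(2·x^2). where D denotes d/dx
4 x - 8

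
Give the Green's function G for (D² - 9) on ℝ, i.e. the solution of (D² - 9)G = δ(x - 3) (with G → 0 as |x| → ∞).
-\frac{e^{-3|x - 3|}}{6}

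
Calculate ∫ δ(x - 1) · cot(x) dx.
\cot{\left(1 \right)}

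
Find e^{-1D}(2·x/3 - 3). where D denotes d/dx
\frac{2 x}{3} - \frac{11}{3}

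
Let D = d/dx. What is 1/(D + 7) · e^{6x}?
\frac{e^{6 x}}{13}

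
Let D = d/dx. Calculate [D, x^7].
7 x^{6}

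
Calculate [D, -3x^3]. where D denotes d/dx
- 9 x^{2}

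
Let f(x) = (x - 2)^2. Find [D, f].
2 x - 4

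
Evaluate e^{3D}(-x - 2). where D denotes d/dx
- x - 5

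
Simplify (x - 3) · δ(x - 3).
0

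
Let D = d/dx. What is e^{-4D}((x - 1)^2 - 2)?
x^{2} - 10 x + 23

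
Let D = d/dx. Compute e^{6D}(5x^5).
5 x^{5} + 150 x^{4} + 1800 x^{3} + 10800 x^{2} + 32400 x + 38880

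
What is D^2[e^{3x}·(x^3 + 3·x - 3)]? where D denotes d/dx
\left(9 x^{3} + 18 x^{2} + 33 x - 9\right) e^{3 x}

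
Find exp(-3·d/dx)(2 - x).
5 - x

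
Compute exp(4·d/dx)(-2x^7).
- 2 x^{7} - 56 x^{6} - 672 x^{5} - 4480 x^{4} - 17920 x^{3} - 43008 x^{2} - 57344 x - 32768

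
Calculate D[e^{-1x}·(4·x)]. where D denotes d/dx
4 \left(1 - x\right) e^{- x}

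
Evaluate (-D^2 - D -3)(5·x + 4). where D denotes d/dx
- 15 x - 17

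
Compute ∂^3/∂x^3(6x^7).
1260 x^{4}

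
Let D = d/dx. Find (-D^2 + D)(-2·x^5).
10 x^{3} \left(4 - x\right)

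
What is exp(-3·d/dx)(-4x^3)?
- 4 x^{3} + 36 x^{2} - 108 x + 108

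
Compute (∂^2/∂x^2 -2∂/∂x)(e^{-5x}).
35 e^{- 5 x}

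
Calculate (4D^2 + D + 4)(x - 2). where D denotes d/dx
4 x - 7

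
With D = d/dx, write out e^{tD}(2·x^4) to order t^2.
2 x^{2} \left(6 t^{2} + 4 t x + x^{2}\right)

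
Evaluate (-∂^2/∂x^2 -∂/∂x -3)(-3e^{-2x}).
15 e^{- 2 x}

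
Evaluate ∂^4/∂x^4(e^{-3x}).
81 e^{- 3 x}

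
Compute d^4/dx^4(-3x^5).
- 360 x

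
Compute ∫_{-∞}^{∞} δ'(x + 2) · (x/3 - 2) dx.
- \frac{1}{3}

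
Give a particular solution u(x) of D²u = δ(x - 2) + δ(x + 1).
\frac{|x - 2|}{2} + \frac{|x + 1|}{2}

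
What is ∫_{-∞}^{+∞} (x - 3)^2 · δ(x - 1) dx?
4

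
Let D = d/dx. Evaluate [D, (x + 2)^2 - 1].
2 x + 4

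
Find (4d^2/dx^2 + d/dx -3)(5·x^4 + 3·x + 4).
- 15 x^{4} + 20 x^{3} + 240 x^{2} - 9 x - 9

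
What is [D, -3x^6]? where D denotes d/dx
- 18 x^{5}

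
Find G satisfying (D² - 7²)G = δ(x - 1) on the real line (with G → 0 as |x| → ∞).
-\frac{e^{-7|x - 1|}}{14}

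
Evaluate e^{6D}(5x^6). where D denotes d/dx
5 x^{6} + 180 x^{5} + 2700 x^{4} + 21600 x^{3} + 97200 x^{2} + 233280 x + 233280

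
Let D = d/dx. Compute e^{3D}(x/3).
\frac{x}{3} + 1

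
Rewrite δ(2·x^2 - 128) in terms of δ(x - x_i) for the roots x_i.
\frac{\delta(x - 8) + \delta(x + 8)}{32}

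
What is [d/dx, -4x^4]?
- 16 x^{3}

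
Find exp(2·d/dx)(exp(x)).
e^{x + 2}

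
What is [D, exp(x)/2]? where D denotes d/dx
\frac{e^{x}}{2}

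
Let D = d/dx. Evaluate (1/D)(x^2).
\frac{x^{3}}{3}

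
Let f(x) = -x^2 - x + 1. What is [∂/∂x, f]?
- 2 x - 1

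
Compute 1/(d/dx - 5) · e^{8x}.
\frac{e^{8 x}}{3}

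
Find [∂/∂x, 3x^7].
21 x^{6}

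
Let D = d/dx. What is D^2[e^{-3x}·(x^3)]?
3 x \left(3 x^{2} - 6 x + 2\right) e^{- 3 x}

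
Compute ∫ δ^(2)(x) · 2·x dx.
0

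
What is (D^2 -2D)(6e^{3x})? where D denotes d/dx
18 e^{3 x}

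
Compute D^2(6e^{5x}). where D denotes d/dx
150 e^{5 x}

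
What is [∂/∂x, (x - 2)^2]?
2 x - 4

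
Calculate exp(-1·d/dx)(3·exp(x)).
3 e^{x - 1}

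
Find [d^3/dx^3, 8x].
24\frac{d^{2}}{dx^{2}}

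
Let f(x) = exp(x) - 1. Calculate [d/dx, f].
e^{x}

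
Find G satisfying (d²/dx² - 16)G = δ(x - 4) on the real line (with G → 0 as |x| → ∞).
-\frac{e^{-4|x - 4|}}{8}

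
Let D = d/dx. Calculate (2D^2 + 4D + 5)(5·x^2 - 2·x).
25 x^{2} + 30 x + 12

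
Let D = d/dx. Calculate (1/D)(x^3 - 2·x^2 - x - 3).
\frac{x^{4}}{4} - \frac{2 x^{3}}{3} - \frac{x^{2}}{2} - 3 x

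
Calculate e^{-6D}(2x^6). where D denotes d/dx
2 x^{6} - 72 x^{5} + 1080 x^{4} - 8640 x^{3} + 38880 x^{2} - 93312 x + 93312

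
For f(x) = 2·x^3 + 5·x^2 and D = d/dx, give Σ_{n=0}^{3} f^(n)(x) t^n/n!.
2 t^{3} + t^{2} \left(6 x + 5\right) + 2 t x \left(3 x + 5\right) + 2 x^{3} + 5 x^{2}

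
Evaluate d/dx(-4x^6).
- 24 x^{5}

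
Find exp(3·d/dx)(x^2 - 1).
x^{2} + 6 x + 8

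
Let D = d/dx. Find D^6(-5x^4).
0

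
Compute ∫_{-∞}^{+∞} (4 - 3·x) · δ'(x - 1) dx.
3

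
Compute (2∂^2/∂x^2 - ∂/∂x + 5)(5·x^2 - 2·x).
25 x^{2} - 20 x + 22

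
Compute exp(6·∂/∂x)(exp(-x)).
e^{- x - 6}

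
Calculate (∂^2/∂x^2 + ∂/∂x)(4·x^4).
16 x^{2} \left(x + 3\right)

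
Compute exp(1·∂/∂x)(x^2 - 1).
x \left(x + 2\right)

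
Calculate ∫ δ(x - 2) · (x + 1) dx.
3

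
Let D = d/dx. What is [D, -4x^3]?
- 12 x^{2}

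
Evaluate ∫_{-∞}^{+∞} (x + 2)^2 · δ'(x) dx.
-4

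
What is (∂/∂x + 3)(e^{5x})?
8 e^{5 x}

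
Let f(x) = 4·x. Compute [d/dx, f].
4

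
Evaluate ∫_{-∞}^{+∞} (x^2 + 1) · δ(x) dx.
1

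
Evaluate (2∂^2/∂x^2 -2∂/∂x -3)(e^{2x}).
e^{2 x}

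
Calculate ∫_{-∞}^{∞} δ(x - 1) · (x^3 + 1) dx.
2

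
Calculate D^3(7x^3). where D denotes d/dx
42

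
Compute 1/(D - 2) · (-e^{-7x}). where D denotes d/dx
\frac{e^{- 7 x}}{9}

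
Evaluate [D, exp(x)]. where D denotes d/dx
e^{x}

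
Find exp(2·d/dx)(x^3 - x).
x^{3} + 6 x^{2} + 11 x + 6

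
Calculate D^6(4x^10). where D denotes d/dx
604800 x^{4}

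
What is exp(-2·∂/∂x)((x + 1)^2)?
x^{2} - 2 x + 1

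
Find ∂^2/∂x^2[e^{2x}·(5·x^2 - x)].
\left(20 x^{2} + 36 x + 6\right) e^{2 x}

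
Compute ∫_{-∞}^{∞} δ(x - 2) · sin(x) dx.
\sin{\left(2 \right)}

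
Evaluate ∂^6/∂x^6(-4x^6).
-2880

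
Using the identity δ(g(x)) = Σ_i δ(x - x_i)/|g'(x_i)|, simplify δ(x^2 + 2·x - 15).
\frac{\delta(x - 3) + \delta(x + 5)}{8}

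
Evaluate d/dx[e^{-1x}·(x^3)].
x^{2} \left(3 - x\right) e^{- x}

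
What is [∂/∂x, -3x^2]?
- 6 x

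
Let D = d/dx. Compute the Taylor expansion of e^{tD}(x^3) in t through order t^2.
x \left(3 t^{2} + 3 t x + x^{2}\right)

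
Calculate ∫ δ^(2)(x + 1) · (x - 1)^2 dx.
2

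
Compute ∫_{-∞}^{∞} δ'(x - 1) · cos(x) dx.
\sin{\left(1 \right)}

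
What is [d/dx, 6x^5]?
30 x^{4}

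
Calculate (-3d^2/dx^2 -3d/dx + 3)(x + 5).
3 x + 12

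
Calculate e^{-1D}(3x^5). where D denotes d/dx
3 x^{5} - 15 x^{4} + 30 x^{3} - 30 x^{2} + 15 x - 3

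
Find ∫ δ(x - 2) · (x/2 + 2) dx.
3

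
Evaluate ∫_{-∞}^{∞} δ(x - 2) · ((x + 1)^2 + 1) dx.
10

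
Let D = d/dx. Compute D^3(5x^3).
30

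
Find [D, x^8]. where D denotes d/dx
8 x^{7}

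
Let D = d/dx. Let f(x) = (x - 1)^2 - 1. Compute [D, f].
2 x - 2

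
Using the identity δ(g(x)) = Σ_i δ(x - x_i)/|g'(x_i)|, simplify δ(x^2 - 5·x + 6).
\frac{\delta(x - 2) + \delta(x - 3)}{1}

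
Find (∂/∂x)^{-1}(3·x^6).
\frac{3 x^{7}}{7}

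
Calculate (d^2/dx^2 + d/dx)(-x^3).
3 x \left(- x - 2\right)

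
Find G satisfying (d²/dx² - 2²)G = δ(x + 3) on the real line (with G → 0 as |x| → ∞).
-\frac{e^{-2|x + 3|}}{4}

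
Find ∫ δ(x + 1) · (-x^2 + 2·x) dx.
-3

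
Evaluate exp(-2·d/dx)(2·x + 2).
2 x - 2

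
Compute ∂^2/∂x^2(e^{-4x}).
16 e^{- 4 x}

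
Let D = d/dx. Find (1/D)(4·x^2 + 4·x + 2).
\frac{4 x^{3}}{3} + 2 x^{2} + 2 x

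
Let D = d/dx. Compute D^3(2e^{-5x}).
- 250 e^{- 5 x}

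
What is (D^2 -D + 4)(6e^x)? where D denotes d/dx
24 e^{x}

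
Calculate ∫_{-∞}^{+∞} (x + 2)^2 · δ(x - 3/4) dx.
\frac{121}{16}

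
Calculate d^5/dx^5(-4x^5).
-480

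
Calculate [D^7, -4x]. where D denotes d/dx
-28D^{6}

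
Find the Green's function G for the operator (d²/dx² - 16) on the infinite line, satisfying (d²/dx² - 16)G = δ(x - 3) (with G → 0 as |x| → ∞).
-\frac{e^{-4|x - 3|}}{8}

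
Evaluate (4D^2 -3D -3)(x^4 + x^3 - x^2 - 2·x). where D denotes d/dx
- 3 x^{4} - 15 x^{3} + 42 x^{2} + 36 x - 2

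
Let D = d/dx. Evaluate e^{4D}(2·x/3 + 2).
\frac{2 x}{3} + \frac{14}{3}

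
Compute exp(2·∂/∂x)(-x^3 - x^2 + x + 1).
- x^{3} - 7 x^{2} - 15 x - 9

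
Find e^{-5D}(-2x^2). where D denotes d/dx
- 2 x^{2} + 20 x - 50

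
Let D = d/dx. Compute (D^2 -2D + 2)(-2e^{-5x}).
- 74 e^{- 5 x}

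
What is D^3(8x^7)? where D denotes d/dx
1680 x^{4}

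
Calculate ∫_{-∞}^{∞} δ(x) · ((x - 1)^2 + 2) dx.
3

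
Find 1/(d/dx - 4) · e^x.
- \frac{e^{x}}{3}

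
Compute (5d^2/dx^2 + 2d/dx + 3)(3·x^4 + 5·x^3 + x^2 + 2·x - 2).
9 x^{4} + 39 x^{3} + 213 x^{2} + 160 x + 8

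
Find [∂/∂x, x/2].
\frac{1}{2}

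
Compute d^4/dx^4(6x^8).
10080 x^{4}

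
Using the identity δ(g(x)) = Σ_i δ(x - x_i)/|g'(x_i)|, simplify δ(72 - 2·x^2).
\frac{\delta(x - 6) + \delta(x + 6)}{24}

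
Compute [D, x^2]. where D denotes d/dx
2 x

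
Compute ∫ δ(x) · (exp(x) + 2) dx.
3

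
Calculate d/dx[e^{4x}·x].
\left(4 x + 1\right) e^{4 x}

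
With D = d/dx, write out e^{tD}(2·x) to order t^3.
2 t + 2 x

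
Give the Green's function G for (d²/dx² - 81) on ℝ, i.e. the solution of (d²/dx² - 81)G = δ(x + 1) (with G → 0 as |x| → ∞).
-\frac{e^{-9|x + 1|}}{18}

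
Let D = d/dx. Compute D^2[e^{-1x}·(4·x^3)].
4 x \left(x^{2} - 6 x + 6\right) e^{- x}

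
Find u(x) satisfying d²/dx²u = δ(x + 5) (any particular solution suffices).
\frac{|x + 5|}{2}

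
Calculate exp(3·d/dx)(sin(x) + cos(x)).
\sqrt{2} \sin{\left(x + \frac{\pi}{4} + 3 \right)}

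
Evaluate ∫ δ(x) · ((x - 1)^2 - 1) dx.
0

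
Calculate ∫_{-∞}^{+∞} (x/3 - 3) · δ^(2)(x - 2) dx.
0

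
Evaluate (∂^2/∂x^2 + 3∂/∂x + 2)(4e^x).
24 e^{x}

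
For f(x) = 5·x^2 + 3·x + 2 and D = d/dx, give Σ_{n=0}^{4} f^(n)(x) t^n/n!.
5 t^{2} + t \left(10 x + 3\right) + 5 x^{2} + 3 x + 2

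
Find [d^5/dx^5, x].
5\frac{d^{4}}{dx^{4}}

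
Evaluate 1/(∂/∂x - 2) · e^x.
- e^{x}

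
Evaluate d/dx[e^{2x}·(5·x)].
\left(10 x + 5\right) e^{2 x}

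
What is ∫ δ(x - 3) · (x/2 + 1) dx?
\frac{5}{2}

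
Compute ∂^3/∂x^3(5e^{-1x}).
- 5 e^{- x}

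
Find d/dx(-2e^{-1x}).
2 e^{- x}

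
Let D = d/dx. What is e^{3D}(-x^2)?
- x^{2} - 6 x - 9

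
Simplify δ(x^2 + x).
\frac{\delta(x + 1) + \delta(x)}{1}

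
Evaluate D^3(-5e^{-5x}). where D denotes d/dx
625 e^{- 5 x}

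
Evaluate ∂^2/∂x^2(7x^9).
504 x^{7}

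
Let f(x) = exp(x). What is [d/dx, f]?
e^{x}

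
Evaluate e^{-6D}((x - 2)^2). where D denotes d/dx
x^{2} - 16 x + 64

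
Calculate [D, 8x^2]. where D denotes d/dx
16 x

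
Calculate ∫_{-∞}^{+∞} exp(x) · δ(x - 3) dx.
e^{3}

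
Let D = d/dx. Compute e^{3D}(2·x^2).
2 x^{2} + 12 x + 18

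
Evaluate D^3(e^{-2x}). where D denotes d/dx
- 8 e^{- 2 x}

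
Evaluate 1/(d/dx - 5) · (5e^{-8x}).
- \frac{5 e^{- 8 x}}{13}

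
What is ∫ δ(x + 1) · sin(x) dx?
- \sin{\left(1 \right)}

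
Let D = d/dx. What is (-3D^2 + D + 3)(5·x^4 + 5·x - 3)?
15 x^{4} + 20 x^{3} - 180 x^{2} + 15 x - 4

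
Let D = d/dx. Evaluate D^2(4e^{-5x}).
100 e^{- 5 x}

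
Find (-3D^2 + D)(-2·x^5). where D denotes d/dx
10 x^{3} \left(12 - x\right)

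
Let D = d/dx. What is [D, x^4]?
4 x^{3}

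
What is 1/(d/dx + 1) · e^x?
\frac{e^{x}}{2}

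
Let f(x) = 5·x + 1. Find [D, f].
5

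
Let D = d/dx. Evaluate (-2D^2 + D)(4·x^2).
8 x - 16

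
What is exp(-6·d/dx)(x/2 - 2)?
\frac{x}{2} - 5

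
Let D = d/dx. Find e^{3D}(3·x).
3 x + 9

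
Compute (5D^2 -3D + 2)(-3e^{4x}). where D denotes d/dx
- 210 e^{4 x}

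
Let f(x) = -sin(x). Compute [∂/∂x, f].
- \cos{\left(x \right)}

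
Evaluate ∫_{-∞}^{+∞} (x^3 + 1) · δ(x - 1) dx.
2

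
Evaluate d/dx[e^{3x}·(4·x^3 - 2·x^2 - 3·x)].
\left(12 x^{3} + 6 x^{2} - 13 x - 3\right) e^{3 x}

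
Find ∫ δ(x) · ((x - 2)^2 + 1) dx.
5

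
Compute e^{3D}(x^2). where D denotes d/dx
x^{2} + 6 x + 9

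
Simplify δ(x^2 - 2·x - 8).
\frac{\delta(x + 2) + \delta(x - 4)}{6}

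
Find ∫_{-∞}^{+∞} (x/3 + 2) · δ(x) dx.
2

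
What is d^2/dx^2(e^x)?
e^{x}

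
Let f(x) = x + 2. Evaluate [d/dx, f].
1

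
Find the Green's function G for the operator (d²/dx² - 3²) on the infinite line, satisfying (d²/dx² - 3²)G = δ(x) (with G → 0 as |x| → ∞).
-\frac{e^{-3|x|}}{6}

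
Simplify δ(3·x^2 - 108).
\frac{\delta(x - 6) + \delta(x + 6)}{36}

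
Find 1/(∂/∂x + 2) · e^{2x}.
\frac{e^{2 x}}{4}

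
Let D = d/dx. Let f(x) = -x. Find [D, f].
-1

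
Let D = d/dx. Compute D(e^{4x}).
4 e^{4 x}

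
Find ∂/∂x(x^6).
6 x^{5}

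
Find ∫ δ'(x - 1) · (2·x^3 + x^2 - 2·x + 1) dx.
-6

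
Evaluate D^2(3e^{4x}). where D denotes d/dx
48 e^{4 x}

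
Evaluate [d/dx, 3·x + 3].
3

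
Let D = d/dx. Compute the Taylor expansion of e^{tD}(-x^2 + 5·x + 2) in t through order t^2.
- t^{2} - t \left(2 x - 5\right) - x^{2} + 5 x + 2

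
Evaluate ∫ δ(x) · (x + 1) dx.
1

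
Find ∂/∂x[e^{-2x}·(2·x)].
2 \left(1 - 2 x\right) e^{- 2 x}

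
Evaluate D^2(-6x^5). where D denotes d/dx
- 120 x^{3}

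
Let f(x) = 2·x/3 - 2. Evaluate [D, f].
\frac{2}{3}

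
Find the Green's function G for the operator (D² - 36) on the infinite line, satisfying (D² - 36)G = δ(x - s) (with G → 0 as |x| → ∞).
-\frac{e^{-6|x-s|}}{12}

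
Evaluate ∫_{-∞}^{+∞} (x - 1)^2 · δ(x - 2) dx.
1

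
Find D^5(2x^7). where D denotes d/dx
5040 x^{2}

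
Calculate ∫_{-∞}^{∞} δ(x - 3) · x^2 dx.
9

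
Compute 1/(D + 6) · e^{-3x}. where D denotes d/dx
\frac{e^{- 3 x}}{3}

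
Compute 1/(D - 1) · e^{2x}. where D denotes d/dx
e^{2 x}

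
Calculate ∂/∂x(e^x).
e^{x}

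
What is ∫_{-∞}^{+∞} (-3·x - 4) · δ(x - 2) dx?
-10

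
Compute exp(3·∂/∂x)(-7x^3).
- 7 x^{3} - 63 x^{2} - 189 x - 189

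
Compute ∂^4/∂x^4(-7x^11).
- 55440 x^{7}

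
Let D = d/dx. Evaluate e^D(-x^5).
- x^{5} - 5 x^{4} - 10 x^{3} - 10 x^{2} - 5 x - 1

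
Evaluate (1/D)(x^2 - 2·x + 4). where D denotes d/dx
\frac{x^{3}}{3} - x^{2} + 4 x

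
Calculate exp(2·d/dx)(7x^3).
7 x^{3} + 42 x^{2} + 84 x + 56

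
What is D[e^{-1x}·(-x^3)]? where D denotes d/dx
x^{2} \left(x - 3\right) e^{- x}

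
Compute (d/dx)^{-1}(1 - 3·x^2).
- x^{3} + x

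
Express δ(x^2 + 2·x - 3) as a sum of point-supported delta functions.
\frac{\delta(x - 1) + \delta(x + 3)}{4}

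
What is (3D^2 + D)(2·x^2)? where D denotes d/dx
4 x + 12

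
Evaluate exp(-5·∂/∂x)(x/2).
\frac{x}{2} - \frac{5}{2}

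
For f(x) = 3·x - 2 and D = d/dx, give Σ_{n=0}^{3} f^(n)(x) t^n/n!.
3 t + 3 x - 2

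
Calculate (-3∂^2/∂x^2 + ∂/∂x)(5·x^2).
10 x - 30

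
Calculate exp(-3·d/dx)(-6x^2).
- 6 x^{2} + 36 x - 54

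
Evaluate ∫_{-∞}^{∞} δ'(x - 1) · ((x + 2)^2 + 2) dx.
-6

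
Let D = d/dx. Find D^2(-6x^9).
- 432 x^{7}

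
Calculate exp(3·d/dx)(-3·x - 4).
- 3 x - 13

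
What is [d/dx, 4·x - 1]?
4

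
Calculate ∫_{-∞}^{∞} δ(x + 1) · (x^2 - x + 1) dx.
3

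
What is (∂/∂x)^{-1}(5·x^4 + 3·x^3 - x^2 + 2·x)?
x^{5} + \frac{3 x^{4}}{4} - \frac{x^{3}}{3} + x^{2}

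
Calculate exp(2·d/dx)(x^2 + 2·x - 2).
x^{2} + 6 x + 6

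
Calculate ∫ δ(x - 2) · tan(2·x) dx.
\tan{\left(4 \right)}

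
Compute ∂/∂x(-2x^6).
- 12 x^{5}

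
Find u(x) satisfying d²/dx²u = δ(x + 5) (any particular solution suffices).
\frac{|x + 5|}{2}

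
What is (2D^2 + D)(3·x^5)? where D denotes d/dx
15 x^{3} \left(x + 8\right)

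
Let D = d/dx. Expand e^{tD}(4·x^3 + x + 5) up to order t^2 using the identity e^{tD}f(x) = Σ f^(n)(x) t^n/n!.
12 t^{2} x + t \left(12 x^{2} + 1\right) + 4 x^{3} + x + 5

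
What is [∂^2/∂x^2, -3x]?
-6\frac{d}{dx}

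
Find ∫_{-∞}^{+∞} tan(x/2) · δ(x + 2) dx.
- \tan{\left(1 \right)}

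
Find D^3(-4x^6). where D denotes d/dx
- 480 x^{3}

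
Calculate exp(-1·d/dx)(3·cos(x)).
3 \cos{\left(x - 1 \right)}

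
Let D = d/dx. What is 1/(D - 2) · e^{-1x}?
- \frac{e^{- x}}{3}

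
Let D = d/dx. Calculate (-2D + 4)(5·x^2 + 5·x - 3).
20 x^{2} - 22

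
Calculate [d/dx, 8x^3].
24 x^{2}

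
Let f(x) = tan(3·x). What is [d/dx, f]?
\frac{3}{\cos^{2}{\left(3 x \right)}}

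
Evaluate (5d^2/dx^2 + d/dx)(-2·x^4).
8 x^{2} \left(- x - 15\right)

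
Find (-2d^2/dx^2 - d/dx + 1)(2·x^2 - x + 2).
2 x^{2} - 5 x - 5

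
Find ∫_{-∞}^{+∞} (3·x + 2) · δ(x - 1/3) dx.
3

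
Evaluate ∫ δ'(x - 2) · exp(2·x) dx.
- 2 e^{4}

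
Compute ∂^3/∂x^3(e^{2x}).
8 e^{2 x}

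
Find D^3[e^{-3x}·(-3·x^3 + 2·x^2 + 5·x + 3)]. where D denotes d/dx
27 x \left(3 x^{2} - 11 x + 5\right) e^{- 3 x}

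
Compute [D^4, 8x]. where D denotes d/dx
32D^{3}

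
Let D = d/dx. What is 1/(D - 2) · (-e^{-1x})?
\frac{e^{- x}}{3}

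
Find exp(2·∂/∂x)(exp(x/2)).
e^{\frac{x}{2} + 1}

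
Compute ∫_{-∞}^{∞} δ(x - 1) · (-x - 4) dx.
-5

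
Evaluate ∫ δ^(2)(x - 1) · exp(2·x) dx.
4 e^{2}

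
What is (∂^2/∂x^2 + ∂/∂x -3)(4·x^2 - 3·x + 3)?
- 12 x^{2} + 17 x - 4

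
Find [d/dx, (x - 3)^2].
2 x - 6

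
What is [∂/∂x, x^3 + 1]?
3 x^{2}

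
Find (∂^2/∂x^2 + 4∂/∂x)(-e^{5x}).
- 45 e^{5 x}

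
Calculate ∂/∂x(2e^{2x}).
4 e^{2 x}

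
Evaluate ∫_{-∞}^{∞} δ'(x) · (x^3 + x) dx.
-1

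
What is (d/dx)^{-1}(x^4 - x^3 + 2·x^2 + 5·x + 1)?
\frac{x^{5}}{5} - \frac{x^{4}}{4} + \frac{2 x^{3}}{3} + \frac{5 x^{2}}{2} + x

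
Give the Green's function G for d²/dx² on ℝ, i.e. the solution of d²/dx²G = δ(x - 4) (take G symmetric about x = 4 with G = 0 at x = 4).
\frac{|x - 4|}{2}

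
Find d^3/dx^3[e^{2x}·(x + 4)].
\left(8 x + 44\right) e^{2 x}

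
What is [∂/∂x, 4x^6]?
24 x^{5}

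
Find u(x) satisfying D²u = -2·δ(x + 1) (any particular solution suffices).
-|x + 1|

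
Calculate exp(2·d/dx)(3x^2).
3 x^{2} + 12 x + 12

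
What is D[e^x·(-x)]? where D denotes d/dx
\left(- x - 1\right) e^{x}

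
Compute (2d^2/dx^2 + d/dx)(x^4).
4 x^{2} \left(x + 6\right)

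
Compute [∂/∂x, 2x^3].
6 x^{2}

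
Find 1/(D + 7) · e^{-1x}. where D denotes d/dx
\frac{e^{- x}}{6}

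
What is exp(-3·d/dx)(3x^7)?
3 x^{7} - 63 x^{6} + 567 x^{5} - 2835 x^{4} + 8505 x^{3} - 15309 x^{2} + 15309 x - 6561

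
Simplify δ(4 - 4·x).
\frac{\delta(x - 1)}{4}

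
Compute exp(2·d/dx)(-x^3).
- x^{3} - 6 x^{2} - 12 x - 8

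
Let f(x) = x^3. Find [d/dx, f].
3 x^{2}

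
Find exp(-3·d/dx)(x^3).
x^{3} - 9 x^{2} + 27 x - 27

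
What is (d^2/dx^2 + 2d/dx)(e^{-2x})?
0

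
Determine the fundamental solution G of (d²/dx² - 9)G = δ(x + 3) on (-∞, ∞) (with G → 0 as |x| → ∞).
-\frac{e^{-3|x + 3|}}{6}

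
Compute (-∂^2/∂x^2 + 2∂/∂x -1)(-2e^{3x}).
8 e^{3 x}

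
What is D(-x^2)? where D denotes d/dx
- 2 x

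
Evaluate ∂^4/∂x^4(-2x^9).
- 6048 x^{5}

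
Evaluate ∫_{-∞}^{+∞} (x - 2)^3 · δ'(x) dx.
-12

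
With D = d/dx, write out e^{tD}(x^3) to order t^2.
x \left(3 t^{2} + 3 t x + x^{2}\right)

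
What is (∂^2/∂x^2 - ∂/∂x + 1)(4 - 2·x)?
6 - 2 x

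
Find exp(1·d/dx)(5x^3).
5 x^{3} + 15 x^{2} + 15 x + 5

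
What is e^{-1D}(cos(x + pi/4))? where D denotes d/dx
\cos{\left(x - 1 + \frac{\pi}{4} \right)}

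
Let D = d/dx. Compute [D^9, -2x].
-18D^{8}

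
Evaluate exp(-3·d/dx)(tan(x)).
\tan{\left(x - 3 \right)}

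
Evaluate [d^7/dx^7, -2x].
-14\frac{d^{6}}{dx^{6}}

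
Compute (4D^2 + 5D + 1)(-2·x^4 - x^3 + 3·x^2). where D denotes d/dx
- 2 x^{4} - 41 x^{3} - 108 x^{2} + 6 x + 24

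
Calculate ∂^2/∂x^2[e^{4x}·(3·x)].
\left(48 x + 24\right) e^{4 x}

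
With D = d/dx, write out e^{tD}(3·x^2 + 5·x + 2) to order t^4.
3 t^{2} + t \left(6 x + 5\right) + 3 x^{2} + 5 x + 2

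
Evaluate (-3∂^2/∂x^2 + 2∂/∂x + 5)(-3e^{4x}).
105 e^{4 x}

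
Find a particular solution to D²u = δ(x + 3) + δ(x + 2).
\frac{|x + 3|}{2} + \frac{|x + 2|}{2}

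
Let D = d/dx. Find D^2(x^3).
6 x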